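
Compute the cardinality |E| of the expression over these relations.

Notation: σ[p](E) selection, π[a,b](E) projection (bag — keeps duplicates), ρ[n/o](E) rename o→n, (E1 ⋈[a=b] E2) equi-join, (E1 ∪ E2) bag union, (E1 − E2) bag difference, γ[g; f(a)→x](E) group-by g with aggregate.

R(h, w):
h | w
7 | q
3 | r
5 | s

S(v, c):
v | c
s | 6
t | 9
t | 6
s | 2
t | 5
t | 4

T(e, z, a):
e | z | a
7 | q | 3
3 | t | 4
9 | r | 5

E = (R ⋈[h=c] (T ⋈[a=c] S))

Row counts bottom-up:
  R → 3
  T → 3
  S → 6
  (T ⋈[a=c] S) → 2
  (R ⋈[h=c] (T ⋈[a=c] S)) → 1

|E| = 1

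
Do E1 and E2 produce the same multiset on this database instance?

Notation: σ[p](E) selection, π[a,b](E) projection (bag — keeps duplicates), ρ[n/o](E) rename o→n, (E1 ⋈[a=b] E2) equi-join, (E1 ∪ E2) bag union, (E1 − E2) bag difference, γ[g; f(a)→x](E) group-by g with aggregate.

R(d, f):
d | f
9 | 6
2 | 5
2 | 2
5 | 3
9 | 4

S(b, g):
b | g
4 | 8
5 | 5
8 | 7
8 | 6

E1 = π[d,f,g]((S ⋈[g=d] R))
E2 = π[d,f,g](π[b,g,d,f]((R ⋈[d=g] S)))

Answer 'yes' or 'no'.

E1 per-node cardinality:
  S → 4
  R → 5
  (S ⋈[g=d] R) → 1
  π[d,f,g]((S ⋈[g=d] R)) → 1
E2 per-node cardinality:
  R → 5
  S → 4
  (R ⋈[d=g] S) → 1
  π[b,g,d,f]((R ⋈[d=g] S)) → 1
  π[d,f,g](π[b,g,d,f]((R ⋈[d=g] S))) → 1

E1 and E2 produce the same multiset:
d | f | g
5 | 3 | 5

yes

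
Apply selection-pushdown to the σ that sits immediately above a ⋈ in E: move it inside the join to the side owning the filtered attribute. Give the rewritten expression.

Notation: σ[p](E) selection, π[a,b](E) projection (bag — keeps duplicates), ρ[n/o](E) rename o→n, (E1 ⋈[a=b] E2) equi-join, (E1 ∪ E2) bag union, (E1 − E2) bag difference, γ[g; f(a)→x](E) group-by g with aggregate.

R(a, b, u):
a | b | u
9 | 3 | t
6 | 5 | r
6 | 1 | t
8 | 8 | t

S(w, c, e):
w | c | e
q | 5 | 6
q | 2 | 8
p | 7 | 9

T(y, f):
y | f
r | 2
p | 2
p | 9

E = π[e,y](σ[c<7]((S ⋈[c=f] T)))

σ filters on c, owned by the left side.
E' = π[e,y]((σ[c<7](S) ⋈[c=f] T))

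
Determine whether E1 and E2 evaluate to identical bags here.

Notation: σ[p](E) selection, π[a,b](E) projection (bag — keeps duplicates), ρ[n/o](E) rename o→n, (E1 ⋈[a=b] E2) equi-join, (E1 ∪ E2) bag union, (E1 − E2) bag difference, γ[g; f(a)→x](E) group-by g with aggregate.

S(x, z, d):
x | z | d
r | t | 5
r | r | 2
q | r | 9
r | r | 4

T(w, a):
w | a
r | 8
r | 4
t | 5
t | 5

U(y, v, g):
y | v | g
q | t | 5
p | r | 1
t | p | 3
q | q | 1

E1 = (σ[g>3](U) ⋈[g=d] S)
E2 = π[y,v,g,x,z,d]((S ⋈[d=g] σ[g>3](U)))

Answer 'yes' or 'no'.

E1 row counts bottom-up:
  U → 4
  σ[g>3](U) → 1
  S → 4
  (σ[g>3](U) ⋈[g=d] S) → 1
E2 row counts bottom-up:
  S → 4
  U → 4
  σ[g>3](U) → 1
  (S ⋈[d=g] σ[g>3](U)) → 1
  π[y,v,g,x,z,d]((S ⋈[d=g] σ[g>3](U))) → 1

E1 and E2 produce the same multiset:
y | v | g | x | z | d
q | t | 5 | r | t | 5

yes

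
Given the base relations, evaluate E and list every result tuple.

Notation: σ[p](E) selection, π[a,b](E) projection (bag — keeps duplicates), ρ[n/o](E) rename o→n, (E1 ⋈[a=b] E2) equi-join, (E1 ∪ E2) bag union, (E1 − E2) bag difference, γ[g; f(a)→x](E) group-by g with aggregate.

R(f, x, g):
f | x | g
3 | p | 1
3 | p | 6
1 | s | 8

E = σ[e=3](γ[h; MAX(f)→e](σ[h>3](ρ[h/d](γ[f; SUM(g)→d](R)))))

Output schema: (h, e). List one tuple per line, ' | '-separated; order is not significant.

Subexpression sizes:
  R → 3
  γ[f; SUM(g)→d](R) → 2
  ρ[h/d](γ[f; SUM(g)→d](R)) → 2
  σ[h>3](ρ[h/d](γ[f; SUM(g)→d](R))) → 2
  γ[h; MAX(f)→e](σ[h>3](ρ[h/d](γ[f; SUM(g)→d](R)))) → 2
  σ[e=3](γ[h; MAX(f)→e](σ[h>3](ρ[h/d](γ[f; SUM(g)→d](R))))) → 1

== RESULT ==
h | e
7 | 3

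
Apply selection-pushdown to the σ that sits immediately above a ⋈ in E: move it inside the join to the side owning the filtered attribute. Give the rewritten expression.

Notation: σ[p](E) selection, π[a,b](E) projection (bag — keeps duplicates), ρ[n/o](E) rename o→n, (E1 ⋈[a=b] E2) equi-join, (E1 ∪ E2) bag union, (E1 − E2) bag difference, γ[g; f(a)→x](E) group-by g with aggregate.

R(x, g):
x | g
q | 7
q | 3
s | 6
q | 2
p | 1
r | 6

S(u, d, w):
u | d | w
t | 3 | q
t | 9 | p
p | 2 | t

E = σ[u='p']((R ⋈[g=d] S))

σ filters on u, owned by the right side.
E' = (R ⋈[g=d] σ[u='p'](S))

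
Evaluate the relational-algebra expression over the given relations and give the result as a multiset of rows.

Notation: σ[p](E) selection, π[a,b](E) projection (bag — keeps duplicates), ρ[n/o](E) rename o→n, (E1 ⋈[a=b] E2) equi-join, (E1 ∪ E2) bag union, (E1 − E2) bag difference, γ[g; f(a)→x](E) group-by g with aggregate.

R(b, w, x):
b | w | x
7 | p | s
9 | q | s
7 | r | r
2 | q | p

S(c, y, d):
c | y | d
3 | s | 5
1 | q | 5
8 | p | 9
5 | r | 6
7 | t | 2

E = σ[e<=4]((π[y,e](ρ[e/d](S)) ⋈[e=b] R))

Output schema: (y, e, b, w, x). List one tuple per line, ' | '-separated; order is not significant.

Subexpression sizes:
  S → 5
  ρ[e/d](S) → 5
  π[y,e](ρ[e/d](S)) → 5
  R → 4
  (π[y,e](ρ[e/d](S)) ⋈[e=b] R) → 2
  σ[e<=4]((π[y,e](ρ[e/d](S)) ⋈[e=b] R)) → 1

== RESULT ==
y | e | b | w | x
t | 2 | 2 | q | p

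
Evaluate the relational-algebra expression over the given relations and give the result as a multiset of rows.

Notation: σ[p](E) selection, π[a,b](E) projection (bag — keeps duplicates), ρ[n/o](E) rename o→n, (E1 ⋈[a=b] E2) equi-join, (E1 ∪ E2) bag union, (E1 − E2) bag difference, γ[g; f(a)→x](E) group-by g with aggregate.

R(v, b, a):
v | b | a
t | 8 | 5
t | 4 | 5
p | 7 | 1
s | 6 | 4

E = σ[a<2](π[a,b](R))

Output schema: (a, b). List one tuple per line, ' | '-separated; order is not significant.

Stepwise |·|:
  R → 4
  π[a,b](R) → 4
  σ[a<2](π[a,b](R)) → 1

== RESULT ==
a | b
1 | 7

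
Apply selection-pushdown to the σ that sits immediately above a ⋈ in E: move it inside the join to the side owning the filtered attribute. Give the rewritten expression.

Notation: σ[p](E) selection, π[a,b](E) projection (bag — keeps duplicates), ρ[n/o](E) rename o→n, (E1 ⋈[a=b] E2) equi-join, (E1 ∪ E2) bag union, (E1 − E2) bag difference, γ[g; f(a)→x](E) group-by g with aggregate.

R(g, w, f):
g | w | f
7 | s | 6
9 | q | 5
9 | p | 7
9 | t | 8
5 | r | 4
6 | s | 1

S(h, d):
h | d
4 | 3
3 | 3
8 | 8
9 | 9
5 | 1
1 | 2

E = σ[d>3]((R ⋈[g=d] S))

σ filters on d, owned by the right side.
E' = (R ⋈[g=d] σ[d>3](S))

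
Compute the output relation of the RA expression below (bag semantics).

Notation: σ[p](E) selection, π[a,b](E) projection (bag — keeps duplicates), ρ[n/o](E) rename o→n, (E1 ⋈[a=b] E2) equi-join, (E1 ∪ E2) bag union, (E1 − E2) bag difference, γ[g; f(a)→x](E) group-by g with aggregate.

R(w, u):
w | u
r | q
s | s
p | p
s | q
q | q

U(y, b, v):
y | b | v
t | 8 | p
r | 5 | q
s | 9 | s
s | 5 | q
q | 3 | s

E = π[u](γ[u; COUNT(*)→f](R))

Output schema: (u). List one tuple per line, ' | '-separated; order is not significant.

Stepwise |·|:
  R → 5
  γ[u; COUNT(*)→f](R) → 3
  π[u](γ[u; COUNT(*)→f](R)) → 3

== RESULT ==
u
p
q
s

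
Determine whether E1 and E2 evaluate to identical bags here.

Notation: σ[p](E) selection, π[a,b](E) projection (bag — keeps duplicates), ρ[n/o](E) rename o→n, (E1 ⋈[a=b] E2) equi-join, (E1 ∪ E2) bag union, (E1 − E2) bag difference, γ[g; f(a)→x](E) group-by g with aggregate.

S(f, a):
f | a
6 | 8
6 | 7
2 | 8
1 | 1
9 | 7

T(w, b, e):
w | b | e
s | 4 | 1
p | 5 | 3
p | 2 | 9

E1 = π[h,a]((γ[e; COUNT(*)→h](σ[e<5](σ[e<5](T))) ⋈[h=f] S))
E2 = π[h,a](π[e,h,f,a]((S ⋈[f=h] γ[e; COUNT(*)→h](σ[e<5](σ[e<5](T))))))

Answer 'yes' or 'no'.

E1 subexpression sizes:
  T → 3
  σ[e<5](T) → 2
  σ[e<5](σ[e<5](T)) → 2
  γ[e; COUNT(*)→h](σ[e<5](σ[e<5](T))) → 2
  S → 5
  (γ[e; COUNT(*)→h](σ[e<5](σ[e<5](T))) ⋈[h=f] S) → 2
  π[h,a]((γ[e; COUNT(*)→h](σ[e<5](σ[e<5](T))) ⋈[h=f] S)) → 2
E2 subexpression sizes:
  S → 5
  T → 3
  σ[e<5](T) → 2
  σ[e<5](σ[e<5](T)) → 2
  γ[e; COUNT(*)→h](σ[e<5](σ[e<5](T))) → 2
  (S ⋈[f=h] γ[e; COUNT(*)→h](σ[e<5](σ[e<5](T)))) → 2
  π[e,h,f,a]((S ⋈[f=h] γ[e; COUNT(*)→h](σ[e<5](σ[e<5](T))))) → 2
  π[h,a](π[e,h,f,a]((S ⋈[f=h] γ[e; COUNT(*)→h](σ[e<5](σ[e<5](T)))))) → 2

E1 and E2 produce the same multiset:
h | a
1 | 1
1 | 1

yes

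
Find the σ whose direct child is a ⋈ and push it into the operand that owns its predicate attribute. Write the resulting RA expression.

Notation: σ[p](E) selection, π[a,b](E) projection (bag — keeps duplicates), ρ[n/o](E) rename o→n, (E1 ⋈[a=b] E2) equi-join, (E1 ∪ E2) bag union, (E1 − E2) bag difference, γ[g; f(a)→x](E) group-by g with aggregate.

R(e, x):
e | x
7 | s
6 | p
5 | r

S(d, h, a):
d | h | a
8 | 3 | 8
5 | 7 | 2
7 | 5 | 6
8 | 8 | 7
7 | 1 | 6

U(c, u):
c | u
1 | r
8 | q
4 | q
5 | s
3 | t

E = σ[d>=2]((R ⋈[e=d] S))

σ filters on d, owned by the right side.
E' = (R ⋈[e=d] σ[d>=2](S))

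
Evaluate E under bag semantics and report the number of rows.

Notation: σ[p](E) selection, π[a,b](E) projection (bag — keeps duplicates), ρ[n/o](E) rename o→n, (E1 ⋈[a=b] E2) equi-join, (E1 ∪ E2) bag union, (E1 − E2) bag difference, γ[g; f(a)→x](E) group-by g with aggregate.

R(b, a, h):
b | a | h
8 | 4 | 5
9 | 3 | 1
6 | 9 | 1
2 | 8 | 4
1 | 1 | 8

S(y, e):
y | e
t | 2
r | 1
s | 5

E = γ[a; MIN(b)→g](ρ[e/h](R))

Stepwise |·|:
  R → 5
  ρ[e/h](R) → 5
  γ[a; MIN(b)→g](ρ[e/h](R)) → 5

|E| = 5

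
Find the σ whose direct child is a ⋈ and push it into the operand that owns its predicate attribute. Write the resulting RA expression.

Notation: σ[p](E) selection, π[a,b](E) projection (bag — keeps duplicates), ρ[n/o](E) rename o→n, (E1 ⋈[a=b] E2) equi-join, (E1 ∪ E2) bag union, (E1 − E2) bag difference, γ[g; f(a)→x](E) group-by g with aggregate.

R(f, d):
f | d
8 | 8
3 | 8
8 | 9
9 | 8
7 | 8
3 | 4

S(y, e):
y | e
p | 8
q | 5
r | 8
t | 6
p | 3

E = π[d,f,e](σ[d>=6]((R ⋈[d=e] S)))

σ filters on d, owned by the left side.
E' = π[d,f,e]((σ[d>=6](R) ⋈[d=e] S))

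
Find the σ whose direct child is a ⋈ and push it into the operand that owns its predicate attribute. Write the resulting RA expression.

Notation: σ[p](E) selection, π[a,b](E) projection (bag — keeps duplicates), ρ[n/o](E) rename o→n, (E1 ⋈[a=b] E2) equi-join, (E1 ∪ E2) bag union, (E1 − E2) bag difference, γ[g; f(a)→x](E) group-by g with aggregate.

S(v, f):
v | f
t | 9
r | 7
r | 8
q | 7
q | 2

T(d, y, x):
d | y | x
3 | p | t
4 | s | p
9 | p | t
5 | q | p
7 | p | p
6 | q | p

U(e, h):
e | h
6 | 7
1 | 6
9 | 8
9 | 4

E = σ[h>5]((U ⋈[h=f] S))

σ filters on h, owned by the left side.
E' = (σ[h>5](U) ⋈[h=f] S)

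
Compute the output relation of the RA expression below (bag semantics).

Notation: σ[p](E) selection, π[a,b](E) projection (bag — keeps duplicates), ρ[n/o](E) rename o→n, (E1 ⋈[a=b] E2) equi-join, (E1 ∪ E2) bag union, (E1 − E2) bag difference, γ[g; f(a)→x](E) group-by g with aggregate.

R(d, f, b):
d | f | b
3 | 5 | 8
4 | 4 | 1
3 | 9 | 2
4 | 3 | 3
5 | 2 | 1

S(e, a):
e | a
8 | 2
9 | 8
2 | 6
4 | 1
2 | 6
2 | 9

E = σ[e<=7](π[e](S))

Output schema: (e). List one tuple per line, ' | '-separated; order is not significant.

Row counts bottom-up:
  S → 6
  π[e](S) → 6
  σ[e<=7](π[e](S)) → 4

== RESULT ==
e
2
2
2
4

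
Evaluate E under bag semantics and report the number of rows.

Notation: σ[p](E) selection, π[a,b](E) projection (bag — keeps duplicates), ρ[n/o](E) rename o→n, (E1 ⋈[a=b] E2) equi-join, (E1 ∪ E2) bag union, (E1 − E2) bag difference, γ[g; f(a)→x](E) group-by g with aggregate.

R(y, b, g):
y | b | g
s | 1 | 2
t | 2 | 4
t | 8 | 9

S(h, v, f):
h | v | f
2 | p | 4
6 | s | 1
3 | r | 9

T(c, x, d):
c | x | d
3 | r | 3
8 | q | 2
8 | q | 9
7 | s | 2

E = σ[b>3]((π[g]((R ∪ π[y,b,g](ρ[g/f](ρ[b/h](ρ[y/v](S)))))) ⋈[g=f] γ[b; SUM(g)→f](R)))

Subexpression sizes:
  R → 3
  S → 3
  ρ[y/v](S) → 3
  ρ[b/h](ρ[y/v](S)) → 3
  ρ[g/f](ρ[b/h](ρ[y/v](S))) → 3
  π[y,b,g](ρ[g/f](ρ[b/h](ρ[y/v](S)))) → 3
  (R ∪ π[y,b,g](ρ[g/f](ρ[b/h](ρ[y/v](S))))) → 6
  π[g]((R ∪ π[y,b,g](ρ[g/f](ρ[b/h](ρ[y/v](S)))))) → 6
  R → 3
  γ[b; SUM(g)→f](R) → 3
  (π[g]((R ∪ π[y,b,g](ρ[g/f](ρ[b/h](ρ[y/v](S)))))) ⋈[g=f] γ[b; SUM(g)→f](R)) → 5
  σ[b>3]((π[g]((R ∪ π[y,b,g](ρ[g/f](ρ[b/h](ρ[y/v](S)))))) ⋈[g=f] γ[b; SUM(g)→f](R))) → 2

|E| = 2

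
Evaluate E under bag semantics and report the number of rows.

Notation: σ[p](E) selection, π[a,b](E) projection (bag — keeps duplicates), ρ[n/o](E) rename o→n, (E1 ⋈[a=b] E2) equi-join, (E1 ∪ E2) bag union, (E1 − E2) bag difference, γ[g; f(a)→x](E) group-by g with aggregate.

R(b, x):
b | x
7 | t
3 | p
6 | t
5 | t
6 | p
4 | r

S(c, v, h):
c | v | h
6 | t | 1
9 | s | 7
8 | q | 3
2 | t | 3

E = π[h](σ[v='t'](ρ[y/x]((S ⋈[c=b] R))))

Subexpression sizes:
  S → 4
  R → 6
  (S ⋈[c=b] R) → 2
  ρ[y/x]((S ⋈[c=b] R)) → 2
  σ[v='t'](ρ[y/x]((S ⋈[c=b] R))) → 2
  π[h](σ[v='t'](ρ[y/x]((S ⋈[c=b] R)))) → 2

|E| = 2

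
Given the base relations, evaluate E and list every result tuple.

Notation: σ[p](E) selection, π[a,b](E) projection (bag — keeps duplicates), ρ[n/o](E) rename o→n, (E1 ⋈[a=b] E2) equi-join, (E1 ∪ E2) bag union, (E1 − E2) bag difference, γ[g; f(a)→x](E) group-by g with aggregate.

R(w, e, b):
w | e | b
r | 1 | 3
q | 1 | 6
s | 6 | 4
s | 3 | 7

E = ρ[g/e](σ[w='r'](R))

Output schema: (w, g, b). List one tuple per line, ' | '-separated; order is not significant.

Row counts bottom-up:
  R → 4
  σ[w='r'](R) → 1
  ρ[g/e](σ[w='r'](R)) → 1

== RESULT ==
w | g | b
r | 1 | 3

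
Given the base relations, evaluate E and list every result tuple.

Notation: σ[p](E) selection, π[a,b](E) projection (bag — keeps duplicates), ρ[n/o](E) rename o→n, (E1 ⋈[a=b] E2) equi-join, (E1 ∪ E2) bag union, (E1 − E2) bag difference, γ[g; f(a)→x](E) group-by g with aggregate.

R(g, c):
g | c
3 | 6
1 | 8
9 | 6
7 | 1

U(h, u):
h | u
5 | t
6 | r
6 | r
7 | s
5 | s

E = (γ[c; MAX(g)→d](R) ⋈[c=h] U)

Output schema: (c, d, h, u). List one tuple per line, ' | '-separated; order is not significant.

Per-node cardinality:
  R → 4
  γ[c; MAX(g)→d](R) → 3
  U → 5
  (γ[c; MAX(g)→d](R) ⋈[c=h] U) → 2

== RESULT ==
c | d | h | u
6 | 9 | 6 | r
6 | 9 | 6 | r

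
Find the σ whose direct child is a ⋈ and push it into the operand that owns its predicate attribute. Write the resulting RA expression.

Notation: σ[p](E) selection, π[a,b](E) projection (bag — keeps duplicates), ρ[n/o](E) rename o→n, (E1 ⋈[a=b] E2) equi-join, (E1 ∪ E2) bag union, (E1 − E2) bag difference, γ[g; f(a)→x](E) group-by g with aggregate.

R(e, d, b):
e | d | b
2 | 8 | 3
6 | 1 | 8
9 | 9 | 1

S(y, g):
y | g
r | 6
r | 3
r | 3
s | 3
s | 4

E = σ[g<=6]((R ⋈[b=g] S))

σ filters on g, owned by the right side.
E' = (R ⋈[b=g] σ[g<=6](S))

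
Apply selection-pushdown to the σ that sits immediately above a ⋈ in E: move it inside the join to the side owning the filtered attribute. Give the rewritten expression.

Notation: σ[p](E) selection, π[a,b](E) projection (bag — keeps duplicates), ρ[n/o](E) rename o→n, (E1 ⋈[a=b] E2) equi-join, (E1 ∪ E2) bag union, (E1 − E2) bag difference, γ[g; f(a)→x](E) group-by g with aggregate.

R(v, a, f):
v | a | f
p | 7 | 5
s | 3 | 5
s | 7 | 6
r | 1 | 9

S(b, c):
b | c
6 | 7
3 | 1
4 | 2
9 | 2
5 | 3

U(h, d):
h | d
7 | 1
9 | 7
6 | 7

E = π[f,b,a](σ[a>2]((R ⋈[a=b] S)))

σ filters on a, owned by the left side.
E' = π[f,b,a]((σ[a>2](R) ⋈[a=b] S))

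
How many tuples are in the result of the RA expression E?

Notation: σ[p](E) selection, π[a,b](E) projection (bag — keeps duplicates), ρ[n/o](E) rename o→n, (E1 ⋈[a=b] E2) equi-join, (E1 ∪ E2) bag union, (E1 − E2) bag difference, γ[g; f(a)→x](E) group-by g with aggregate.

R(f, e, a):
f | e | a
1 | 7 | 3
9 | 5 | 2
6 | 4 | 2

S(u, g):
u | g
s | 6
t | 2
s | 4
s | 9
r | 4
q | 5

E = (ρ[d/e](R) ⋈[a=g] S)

Row counts bottom-up:
  R → 3
  ρ[d/e](R) → 3
  S → 6
  (ρ[d/e](R) ⋈[a=g] S) → 2

|E| = 2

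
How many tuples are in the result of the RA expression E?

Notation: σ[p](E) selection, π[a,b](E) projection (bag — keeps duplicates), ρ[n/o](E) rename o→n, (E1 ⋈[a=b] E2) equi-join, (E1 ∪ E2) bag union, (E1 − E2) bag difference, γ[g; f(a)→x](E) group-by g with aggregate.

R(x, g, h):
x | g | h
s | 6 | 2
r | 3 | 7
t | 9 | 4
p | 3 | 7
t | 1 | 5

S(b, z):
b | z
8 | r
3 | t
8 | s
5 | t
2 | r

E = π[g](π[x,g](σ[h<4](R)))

Subexpression sizes:
  R → 5
  σ[h<4](R) → 1
  π[x,g](σ[h<4](R)) → 1
  π[g](π[x,g](σ[h<4](R))) → 1

|E| = 1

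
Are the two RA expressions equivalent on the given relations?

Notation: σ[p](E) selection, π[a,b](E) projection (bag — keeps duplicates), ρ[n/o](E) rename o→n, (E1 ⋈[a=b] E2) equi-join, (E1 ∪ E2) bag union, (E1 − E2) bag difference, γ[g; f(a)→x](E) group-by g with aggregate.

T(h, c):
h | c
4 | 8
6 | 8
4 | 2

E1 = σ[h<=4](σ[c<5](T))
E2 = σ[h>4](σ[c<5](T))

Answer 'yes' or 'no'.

E1 subexpression sizes:
  T → 3
  σ[c<5](T) → 1
  σ[h<=4](σ[c<5](T)) → 1
E2 subexpression sizes:
  T → 3
  σ[c<5](T) → 1
  σ[h>4](σ[c<5](T)) → 0

E1 result:
h | c
4 | 2
E2 result:
h | c
(0 rows)
Witness: (4, 2) appears 1× in E1 but 0× in E2.

no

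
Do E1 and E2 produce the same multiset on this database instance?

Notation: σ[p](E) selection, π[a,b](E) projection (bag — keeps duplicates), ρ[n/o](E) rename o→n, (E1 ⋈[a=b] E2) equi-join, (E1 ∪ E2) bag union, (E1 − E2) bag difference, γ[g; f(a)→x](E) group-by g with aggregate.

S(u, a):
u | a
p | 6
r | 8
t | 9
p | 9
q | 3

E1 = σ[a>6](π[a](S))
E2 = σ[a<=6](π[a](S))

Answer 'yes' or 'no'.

E1 stepwise |·|:
  S → 5
  π[a](S) → 5
  σ[a>6](π[a](S)) → 3
E2 stepwise |·|:
  S → 5
  π[a](S) → 5
  σ[a<=6](π[a](S)) → 2

E1 result:
a
8
9
9
E2 result:
a
3
6
Witness: (6,) appears 0× in E1 but 1× in E2.

no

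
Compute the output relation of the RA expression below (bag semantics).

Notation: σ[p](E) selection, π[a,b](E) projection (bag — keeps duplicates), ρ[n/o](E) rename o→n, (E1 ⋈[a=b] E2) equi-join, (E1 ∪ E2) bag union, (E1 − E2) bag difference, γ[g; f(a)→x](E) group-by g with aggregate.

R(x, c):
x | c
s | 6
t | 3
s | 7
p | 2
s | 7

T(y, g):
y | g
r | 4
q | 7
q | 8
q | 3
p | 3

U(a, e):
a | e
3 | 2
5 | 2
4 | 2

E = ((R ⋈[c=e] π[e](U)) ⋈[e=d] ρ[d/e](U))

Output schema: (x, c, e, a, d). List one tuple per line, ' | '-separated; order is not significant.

Row counts bottom-up:
  R → 5
  U → 3
  π[e](U) → 3
  (R ⋈[c=e] π[e](U)) → 3
  U → 3
  ρ[d/e](U) → 3
  ((R ⋈[c=e] π[e](U)) ⋈[e=d] ρ[d/e](U)) → 9

== RESULT ==
x | c | e | a | d
p | 2 | 2 | 3 | 2
p | 2 | 2 | 3 | 2
p | 2 | 2 | 3 | 2
p | 2 | 2 | 4 | 2
p | 2 | 2 | 4 | 2
p | 2 | 2 | 4 | 2
p | 2 | 2 | 5 | 2
p | 2 | 2 | 5 | 2
p | 2 | 2 | 5 | 2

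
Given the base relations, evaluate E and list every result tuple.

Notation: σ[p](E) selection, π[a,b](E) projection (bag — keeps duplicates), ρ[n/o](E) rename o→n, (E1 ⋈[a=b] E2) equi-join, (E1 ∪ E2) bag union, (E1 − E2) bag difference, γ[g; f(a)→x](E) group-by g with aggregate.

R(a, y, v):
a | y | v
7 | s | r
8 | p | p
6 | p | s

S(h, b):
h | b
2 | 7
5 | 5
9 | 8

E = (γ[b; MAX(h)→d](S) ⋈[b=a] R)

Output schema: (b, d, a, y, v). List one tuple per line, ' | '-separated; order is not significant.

Per-node cardinality:
  S → 3
  γ[b; MAX(h)→d](S) → 3
  R → 3
  (γ[b; MAX(h)→d](S) ⋈[b=a] R) → 2

== RESULT ==
b | d | a | y | v
7 | 2 | 7 | s | r
8 | 9 | 8 | p | p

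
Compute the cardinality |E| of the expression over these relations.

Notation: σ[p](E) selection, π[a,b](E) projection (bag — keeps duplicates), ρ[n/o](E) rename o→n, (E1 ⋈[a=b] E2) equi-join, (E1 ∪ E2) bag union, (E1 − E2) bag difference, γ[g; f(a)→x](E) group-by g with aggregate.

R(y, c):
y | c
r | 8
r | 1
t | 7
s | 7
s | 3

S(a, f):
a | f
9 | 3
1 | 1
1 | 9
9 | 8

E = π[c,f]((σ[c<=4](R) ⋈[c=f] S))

Row counts bottom-up:
  R → 5
  σ[c<=4](R) → 2
  S → 4
  (σ[c<=4](R) ⋈[c=f] S) → 2
  π[c,f]((σ[c<=4](R) ⋈[c=f] S)) → 2

|E| = 2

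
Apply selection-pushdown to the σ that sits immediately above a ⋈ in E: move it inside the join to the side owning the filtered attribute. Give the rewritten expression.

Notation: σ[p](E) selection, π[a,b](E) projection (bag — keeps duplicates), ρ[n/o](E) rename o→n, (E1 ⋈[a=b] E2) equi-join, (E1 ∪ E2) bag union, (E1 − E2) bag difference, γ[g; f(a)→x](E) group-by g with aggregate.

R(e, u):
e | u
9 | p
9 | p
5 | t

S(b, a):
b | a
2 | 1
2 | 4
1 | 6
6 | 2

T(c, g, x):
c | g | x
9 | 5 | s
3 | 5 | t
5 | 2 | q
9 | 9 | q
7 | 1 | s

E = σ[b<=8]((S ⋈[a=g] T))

σ filters on b, owned by the left side.
E' = (σ[b<=8](S) ⋈[a=g] T)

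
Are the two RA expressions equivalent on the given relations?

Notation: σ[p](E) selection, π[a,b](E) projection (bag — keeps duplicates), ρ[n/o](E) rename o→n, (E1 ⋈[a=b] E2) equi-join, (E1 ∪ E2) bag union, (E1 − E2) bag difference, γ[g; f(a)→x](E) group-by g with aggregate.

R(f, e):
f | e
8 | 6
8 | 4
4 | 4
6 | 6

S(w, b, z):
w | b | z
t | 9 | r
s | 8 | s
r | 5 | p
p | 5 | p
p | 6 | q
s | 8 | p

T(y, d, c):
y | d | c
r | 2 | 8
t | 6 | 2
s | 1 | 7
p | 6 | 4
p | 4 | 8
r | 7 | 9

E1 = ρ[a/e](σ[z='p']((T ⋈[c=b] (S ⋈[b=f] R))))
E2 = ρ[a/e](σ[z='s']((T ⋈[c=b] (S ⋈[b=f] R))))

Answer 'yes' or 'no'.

E1 row counts bottom-up:
  T → 6
  S → 6
  R → 4
  (S ⋈[b=f] R) → 5
  (T ⋈[c=b] (S ⋈[b=f] R)) → 8
  σ[z='p']((T ⋈[c=b] (S ⋈[b=f] R))) → 4
  ρ[a/e](σ[z='p']((T ⋈[c=b] (S ⋈[b=f] R)))) → 4
E2 row counts bottom-up:
  T → 6
  S → 6
  R → 4
  (S ⋈[b=f] R) → 5
  (T ⋈[c=b] (S ⋈[b=f] R)) → 8
  σ[z='s']((T ⋈[c=b] (S ⋈[b=f] R))) → 4
  ρ[a/e](σ[z='s']((T ⋈[c=b] (S ⋈[b=f] R)))) → 4

E1 result:
y | d | c | w | b | z | f | a
p | 4 | 8 | s | 8 | p | 8 | 4
p | 4 | 8 | s | 8 | p | 8 | 6
r | 2 | 8 | s | 8 | p | 8 | 4
r | 2 | 8 | s | 8 | p | 8 | 6
E2 result:
y | d | c | w | b | z | f | a
p | 4 | 8 | s | 8 | s | 8 | 4
p | 4 | 8 | s | 8 | s | 8 | 6
r | 2 | 8 | s | 8 | s | 8 | 4
r | 2 | 8 | s | 8 | s | 8 | 6
Witness: ('r', 2, 8, 's', 8, 'p', 8, 4) appears 1× in E1 but 0× in E2.

no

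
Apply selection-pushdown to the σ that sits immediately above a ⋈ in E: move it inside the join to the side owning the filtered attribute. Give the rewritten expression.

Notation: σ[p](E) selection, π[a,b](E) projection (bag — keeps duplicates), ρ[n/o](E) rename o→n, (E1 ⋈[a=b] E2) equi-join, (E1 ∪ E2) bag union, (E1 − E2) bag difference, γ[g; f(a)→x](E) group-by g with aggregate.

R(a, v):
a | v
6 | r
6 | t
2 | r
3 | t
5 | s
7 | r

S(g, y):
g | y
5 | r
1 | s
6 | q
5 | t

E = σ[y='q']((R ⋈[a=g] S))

σ filters on y, owned by the right side.
E' = (R ⋈[a=g] σ[y='q'](S))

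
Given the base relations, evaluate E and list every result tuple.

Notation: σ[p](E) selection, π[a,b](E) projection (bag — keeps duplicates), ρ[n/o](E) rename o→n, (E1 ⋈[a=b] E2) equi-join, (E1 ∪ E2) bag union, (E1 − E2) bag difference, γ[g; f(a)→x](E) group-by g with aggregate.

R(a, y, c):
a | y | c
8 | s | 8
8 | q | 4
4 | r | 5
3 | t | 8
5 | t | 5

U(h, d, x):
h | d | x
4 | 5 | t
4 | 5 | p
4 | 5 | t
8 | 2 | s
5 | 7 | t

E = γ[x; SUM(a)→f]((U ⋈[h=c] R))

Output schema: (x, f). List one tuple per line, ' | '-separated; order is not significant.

Row counts bottom-up:
  U → 5
  R → 5
  (U ⋈[h=c] R) → 7
  γ[x; SUM(a)→f]((U ⋈[h=c] R)) → 3

== RESULT ==
x | f
p | 8
s | 11
t | 25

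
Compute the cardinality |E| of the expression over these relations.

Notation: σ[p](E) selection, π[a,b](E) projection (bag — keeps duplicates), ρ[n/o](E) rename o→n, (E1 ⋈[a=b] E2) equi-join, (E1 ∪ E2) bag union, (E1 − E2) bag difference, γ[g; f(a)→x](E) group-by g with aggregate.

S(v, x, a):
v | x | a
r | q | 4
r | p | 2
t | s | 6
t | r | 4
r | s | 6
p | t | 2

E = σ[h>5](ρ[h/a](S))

Row counts bottom-up:
  S → 6
  ρ[h/a](S) → 6
  σ[h>5](ρ[h/a](S)) → 2

|E| = 2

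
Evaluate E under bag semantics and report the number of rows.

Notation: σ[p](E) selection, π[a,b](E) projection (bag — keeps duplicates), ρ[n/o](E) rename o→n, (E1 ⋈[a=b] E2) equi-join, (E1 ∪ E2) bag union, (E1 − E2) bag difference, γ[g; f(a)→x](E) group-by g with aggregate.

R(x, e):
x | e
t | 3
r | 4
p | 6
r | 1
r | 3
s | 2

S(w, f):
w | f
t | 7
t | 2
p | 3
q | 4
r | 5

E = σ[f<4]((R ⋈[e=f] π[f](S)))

Per-node cardinality:
  R → 6
  S → 5
  π[f](S) → 5
  (R ⋈[e=f] π[f](S)) → 4
  σ[f<4]((R ⋈[e=f] π[f](S))) → 3

|E| = 3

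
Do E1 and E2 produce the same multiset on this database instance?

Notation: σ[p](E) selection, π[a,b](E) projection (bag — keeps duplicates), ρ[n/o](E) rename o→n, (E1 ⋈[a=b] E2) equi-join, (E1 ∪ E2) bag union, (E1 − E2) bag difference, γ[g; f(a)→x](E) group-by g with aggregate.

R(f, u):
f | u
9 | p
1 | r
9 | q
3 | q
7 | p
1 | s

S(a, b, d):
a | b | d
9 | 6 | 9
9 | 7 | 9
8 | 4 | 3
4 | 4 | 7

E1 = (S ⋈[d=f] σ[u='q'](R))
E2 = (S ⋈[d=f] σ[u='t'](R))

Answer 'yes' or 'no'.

E1 stepwise |·|:
  S → 4
  R → 6
  σ[u='q'](R) → 2
  (S ⋈[d=f] σ[u='q'](R)) → 3
E2 stepwise |·|:
  S → 4
  R → 6
  σ[u='t'](R) → 0
  (S ⋈[d=f] σ[u='t'](R)) → 0

E1 result:
a | b | d | f | u
8 | 4 | 3 | 3 | q
9 | 6 | 9 | 9 | q
9 | 7 | 9 | 9 | q
E2 result:
a | b | d | f | u
(0 rows)
Witness: (8, 4, 3, 3, 'q') appears 1× in E1 but 0× in E2.

no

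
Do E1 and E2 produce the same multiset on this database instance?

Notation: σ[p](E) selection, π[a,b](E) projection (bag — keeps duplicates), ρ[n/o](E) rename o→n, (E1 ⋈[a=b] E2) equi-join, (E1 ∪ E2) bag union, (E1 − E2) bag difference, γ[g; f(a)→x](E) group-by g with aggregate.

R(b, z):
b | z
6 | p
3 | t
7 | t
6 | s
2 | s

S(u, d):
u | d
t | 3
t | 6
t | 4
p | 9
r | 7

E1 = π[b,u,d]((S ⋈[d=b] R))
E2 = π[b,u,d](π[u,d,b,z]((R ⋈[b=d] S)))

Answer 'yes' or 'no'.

E1 subexpression sizes:
  S → 5
  R → 5
  (S ⋈[d=b] R) → 4
  π[b,u,d]((S ⋈[d=b] R)) → 4
E2 subexpression sizes:
  R → 5
  S → 5
  (R ⋈[b=d] S) → 4
  π[u,d,b,z]((R ⋈[b=d] S)) → 4
  π[b,u,d](π[u,d,b,z]((R ⋈[b=d] S))) → 4

E1 and E2 produce the same multiset:
b | u | d
3 | t | 3
6 | t | 6
6 | t | 6
7 | r | 7

yes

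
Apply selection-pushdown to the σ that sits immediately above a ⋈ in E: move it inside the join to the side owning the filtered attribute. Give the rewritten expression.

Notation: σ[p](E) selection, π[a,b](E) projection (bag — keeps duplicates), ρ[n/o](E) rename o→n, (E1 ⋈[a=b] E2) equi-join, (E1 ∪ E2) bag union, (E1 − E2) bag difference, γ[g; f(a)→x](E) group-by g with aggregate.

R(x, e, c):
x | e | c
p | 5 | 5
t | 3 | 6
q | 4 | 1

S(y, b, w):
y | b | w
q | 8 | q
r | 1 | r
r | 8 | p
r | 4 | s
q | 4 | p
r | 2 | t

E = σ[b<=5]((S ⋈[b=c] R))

σ filters on b, owned by the left side.
E' = (σ[b<=5](S) ⋈[b=c] R)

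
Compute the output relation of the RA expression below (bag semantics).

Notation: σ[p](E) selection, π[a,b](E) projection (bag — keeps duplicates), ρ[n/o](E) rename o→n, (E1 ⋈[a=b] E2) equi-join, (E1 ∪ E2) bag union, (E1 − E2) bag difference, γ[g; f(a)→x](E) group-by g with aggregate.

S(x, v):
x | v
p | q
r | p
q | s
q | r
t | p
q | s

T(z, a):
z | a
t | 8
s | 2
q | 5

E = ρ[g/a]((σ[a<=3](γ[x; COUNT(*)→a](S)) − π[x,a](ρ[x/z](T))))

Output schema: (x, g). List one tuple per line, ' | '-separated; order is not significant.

Row counts bottom-up:
  S → 6
  γ[x; COUNT(*)→a](S) → 4
  σ[a<=3](γ[x; COUNT(*)→a](S)) → 4
  T → 3
  ρ[x/z](T) → 3
  π[x,a](ρ[x/z](T)) → 3
  (σ[a<=3](γ[x; COUNT(*)→a](S)) − π[x,a](ρ[x/z](T))) → 4
  ρ[g/a]((σ[a<=3](γ[x; COUNT(*)→a](S)) − π[x,a](ρ[x/z](T)))) → 4

== RESULT ==
x | g
p | 1
q | 3
r | 1
t | 1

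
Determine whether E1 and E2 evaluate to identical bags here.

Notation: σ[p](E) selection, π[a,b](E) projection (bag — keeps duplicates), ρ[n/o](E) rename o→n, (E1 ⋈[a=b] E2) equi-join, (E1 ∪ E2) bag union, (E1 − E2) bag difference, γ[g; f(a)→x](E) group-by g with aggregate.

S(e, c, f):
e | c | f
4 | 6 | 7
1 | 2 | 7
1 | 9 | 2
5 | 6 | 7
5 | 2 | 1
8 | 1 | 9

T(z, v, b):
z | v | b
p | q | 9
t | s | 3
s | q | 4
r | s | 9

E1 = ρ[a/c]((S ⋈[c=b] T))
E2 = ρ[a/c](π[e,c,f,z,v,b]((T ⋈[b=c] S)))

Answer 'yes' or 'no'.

E1 subexpression sizes:
  S → 6
  T → 4
  (S ⋈[c=b] T) → 2
  ρ[a/c]((S ⋈[c=b] T)) → 2
E2 subexpression sizes:
  T → 4
  S → 6
  (T ⋈[b=c] S) → 2
  π[e,c,f,z,v,b]((T ⋈[b=c] S)) → 2
  ρ[a/c](π[e,c,f,z,v,b]((T ⋈[b=c] S))) → 2

E1 and E2 produce the same multiset:
e | a | f | z | v | b
1 | 9 | 2 | p | q | 9
1 | 9 | 2 | r | s | 9

yes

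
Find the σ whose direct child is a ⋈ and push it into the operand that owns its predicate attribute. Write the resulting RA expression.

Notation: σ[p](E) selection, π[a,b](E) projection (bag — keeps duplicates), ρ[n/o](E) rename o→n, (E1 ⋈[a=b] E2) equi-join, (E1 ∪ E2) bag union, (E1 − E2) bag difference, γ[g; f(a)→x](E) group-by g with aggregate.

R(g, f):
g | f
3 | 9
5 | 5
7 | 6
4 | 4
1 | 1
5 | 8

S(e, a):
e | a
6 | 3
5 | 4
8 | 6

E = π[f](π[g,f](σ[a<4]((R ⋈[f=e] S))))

σ filters on a, owned by the right side.
E' = π[f](π[g,f]((R ⋈[f=e] σ[a<4](S))))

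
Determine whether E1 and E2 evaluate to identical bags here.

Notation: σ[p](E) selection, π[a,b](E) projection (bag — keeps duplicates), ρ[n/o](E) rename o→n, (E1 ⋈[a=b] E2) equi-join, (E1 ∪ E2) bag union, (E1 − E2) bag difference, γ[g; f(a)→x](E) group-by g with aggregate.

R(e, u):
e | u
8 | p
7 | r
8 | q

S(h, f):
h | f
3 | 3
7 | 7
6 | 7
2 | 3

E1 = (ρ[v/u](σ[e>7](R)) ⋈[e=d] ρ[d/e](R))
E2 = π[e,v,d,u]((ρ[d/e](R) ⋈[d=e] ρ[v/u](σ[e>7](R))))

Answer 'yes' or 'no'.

E1 stepwise |·|:
  R → 3
  σ[e>7](R) → 2
  ρ[v/u](σ[e>7](R)) → 2
  R → 3
  ρ[d/e](R) → 3
  (ρ[v/u](σ[e>7](R)) ⋈[e=d] ρ[d/e](R)) → 4
E2 stepwise |·|:
  R → 3
  ρ[d/e](R) → 3
  R → 3
  σ[e>7](R) → 2
  ρ[v/u](σ[e>7](R)) → 2
  (ρ[d/e](R) ⋈[d=e] ρ[v/u](σ[e>7](R))) → 4
  π[e,v,d,u]((ρ[d/e](R) ⋈[d=e] ρ[v/u](σ[e>7](R)))) → 4

E1 and E2 produce the same multiset:
e | v | d | u
8 | p | 8 | p
8 | p | 8 | q
8 | q | 8 | p
8 | q | 8 | q

yes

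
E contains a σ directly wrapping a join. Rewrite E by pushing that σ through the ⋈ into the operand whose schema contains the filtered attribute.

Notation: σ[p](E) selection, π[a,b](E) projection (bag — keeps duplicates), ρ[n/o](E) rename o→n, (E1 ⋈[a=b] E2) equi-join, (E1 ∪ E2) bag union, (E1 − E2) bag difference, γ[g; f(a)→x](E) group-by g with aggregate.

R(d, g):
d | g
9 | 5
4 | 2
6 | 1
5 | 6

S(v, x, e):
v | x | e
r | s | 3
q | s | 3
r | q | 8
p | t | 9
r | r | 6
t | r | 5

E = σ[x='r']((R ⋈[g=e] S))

σ filters on x, owned by the right side.
E' = (R ⋈[g=e] σ[x='r'](S))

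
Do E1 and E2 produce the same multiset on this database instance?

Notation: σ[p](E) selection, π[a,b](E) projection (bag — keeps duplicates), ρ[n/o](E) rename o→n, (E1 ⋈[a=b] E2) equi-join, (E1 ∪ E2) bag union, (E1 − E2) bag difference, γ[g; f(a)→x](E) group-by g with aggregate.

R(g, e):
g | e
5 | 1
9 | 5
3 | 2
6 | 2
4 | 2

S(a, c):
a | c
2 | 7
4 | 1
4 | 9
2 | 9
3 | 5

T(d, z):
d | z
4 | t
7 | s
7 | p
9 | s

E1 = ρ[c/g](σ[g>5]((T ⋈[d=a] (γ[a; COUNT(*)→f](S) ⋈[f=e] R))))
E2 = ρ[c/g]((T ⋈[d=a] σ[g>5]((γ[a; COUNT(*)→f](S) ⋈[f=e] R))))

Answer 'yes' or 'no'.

E1 row counts bottom-up:
  T → 4
  S → 5
  γ[a; COUNT(*)→f](S) → 3
  R → 5
  (γ[a; COUNT(*)→f](S) ⋈[f=e] R) → 7
  (T ⋈[d=a] (γ[a; COUNT(*)→f](S) ⋈[f=e] R)) → 3
  σ[g>5]((T ⋈[d=a] (γ[a; COUNT(*)→f](S) ⋈[f=e] R))) → 1
  ρ[c/g](σ[g>5]((T ⋈[d=a] (γ[a; COUNT(*)→f](S) ⋈[f=e] R)))) → 1
E2 row counts bottom-up:
  T → 4
  S → 5
  γ[a; COUNT(*)→f](S) → 3
  R → 5
  (γ[a; COUNT(*)→f](S) ⋈[f=e] R) → 7
  σ[g>5]((γ[a; COUNT(*)→f](S) ⋈[f=e] R)) → 2
  (T ⋈[d=a] σ[g>5]((γ[a; COUNT(*)→f](S) ⋈[f=e] R))) → 1
  ρ[c/g]((T ⋈[d=a] σ[g>5]((γ[a; COUNT(*)→f](S) ⋈[f=e] R)))) → 1

E1 and E2 produce the same multiset:
d | z | a | f | c | e
4 | t | 4 | 2 | 6 | 2

yes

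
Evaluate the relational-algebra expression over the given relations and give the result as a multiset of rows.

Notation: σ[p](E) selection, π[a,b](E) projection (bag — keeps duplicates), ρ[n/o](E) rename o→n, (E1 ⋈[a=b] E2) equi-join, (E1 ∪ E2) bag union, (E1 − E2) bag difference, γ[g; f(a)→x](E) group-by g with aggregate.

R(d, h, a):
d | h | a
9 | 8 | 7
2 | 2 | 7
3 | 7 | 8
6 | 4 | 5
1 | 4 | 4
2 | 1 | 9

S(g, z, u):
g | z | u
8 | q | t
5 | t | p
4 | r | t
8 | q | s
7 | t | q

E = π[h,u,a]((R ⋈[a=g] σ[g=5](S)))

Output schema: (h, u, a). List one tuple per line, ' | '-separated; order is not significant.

Stepwise |·|:
  R → 6
  S → 5
  σ[g=5](S) → 1
  (R ⋈[a=g] σ[g=5](S)) → 1
  π[h,u,a]((R ⋈[a=g] σ[g=5](S))) → 1

== RESULT ==
h | u | a
4 | p | 5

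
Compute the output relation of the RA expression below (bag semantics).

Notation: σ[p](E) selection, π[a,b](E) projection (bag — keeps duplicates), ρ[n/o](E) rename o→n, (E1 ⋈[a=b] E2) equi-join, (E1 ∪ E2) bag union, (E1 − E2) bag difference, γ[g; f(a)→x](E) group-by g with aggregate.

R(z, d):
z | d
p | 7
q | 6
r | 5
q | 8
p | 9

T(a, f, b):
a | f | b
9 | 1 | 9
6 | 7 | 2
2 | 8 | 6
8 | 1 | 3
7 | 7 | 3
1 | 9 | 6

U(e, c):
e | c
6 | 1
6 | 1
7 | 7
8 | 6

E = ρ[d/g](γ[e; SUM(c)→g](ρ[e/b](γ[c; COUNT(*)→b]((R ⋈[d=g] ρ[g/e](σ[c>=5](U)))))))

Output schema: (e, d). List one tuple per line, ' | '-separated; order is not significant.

Stepwise |·|:
  R → 5
  U → 4
  σ[c>=5](U) → 2
  ρ[g/e](σ[c>=5](U)) → 2
  (R ⋈[d=g] ρ[g/e](σ[c>=5](U))) → 2
  γ[c; COUNT(*)→b]((R ⋈[d=g] ρ[g/e](σ[c>=5](U)))) → 2
  ρ[e/b](γ[c; COUNT(*)→b]((R ⋈[d=g] ρ[g/e](σ[c>=5](U))))) → 2
  γ[e; SUM(c)→g](ρ[e/b](γ[c; COUNT(*)→b]((R ⋈[d=g] ρ[g/e](σ[c>=5](U)))))) → 1
  ρ[d/g](γ[e; SUM(c)→g](ρ[e/b](γ[c; COUNT(*)→b]((R ⋈[d=g] ρ[g/e](σ[c>=5](U))))))) → 1

== RESULT ==
e | d
1 | 13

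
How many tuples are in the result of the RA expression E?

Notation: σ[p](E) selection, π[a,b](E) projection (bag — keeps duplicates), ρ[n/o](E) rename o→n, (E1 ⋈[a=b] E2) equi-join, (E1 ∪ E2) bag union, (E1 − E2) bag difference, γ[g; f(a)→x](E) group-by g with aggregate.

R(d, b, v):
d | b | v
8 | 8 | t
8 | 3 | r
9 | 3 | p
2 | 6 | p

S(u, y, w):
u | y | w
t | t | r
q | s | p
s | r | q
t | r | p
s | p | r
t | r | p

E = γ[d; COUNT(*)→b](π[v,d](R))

Per-node cardinality:
  R → 4
  π[v,d](R) → 4
  γ[d; COUNT(*)→b](π[v,d](R)) → 3

|E| = 3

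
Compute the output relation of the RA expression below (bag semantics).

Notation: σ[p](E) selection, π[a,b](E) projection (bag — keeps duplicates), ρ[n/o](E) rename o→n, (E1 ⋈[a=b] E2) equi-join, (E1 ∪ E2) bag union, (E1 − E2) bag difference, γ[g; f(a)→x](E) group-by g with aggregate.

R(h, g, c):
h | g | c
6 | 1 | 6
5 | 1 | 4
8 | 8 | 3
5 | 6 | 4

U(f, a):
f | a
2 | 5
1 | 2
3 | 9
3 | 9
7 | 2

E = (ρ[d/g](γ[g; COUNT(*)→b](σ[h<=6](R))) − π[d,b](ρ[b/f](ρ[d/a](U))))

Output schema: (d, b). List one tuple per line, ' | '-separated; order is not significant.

Per-node cardinality:
  R → 4
  σ[h<=6](R) → 3
  γ[g; COUNT(*)→b](σ[h<=6](R)) → 2
  ρ[d/g](γ[g; COUNT(*)→b](σ[h<=6](R))) → 2
  U → 5
  ρ[d/a](U) → 5
  ρ[b/f](ρ[d/a](U)) → 5
  π[d,b](ρ[b/f](ρ[d/a](U))) → 5
  (ρ[d/g](γ[g; COUNT(*)→b](σ[h<=6](R))) − π[d,b](ρ[b/f](ρ[d/a](U)))) → 2

== RESULT ==
d | b
1 | 2
6 | 1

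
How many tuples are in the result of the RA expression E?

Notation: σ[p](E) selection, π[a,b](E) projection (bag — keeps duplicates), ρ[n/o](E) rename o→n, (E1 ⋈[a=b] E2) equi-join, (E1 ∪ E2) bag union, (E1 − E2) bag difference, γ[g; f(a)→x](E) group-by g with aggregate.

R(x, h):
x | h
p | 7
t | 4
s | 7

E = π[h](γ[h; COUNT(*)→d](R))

Stepwise |·|:
  R → 3
  γ[h; COUNT(*)→d](R) → 2
  π[h](γ[h; COUNT(*)→d](R)) → 2

|E| = 2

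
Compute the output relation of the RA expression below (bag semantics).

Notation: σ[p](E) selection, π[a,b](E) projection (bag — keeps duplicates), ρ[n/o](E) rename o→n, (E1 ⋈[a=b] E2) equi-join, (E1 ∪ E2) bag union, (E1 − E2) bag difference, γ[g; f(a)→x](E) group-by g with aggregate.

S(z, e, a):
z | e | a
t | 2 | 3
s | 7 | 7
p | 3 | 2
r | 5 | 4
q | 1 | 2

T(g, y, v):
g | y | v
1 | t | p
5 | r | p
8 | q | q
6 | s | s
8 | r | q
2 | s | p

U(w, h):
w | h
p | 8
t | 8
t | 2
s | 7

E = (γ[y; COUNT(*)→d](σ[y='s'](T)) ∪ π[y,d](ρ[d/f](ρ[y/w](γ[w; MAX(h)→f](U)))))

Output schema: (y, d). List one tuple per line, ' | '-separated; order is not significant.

Per-node cardinality:
  T → 6
  σ[y='s'](T) → 2
  γ[y; COUNT(*)→d](σ[y='s'](T)) → 1
  U → 4
  γ[w; MAX(h)→f](U) → 3
  ρ[y/w](γ[w; MAX(h)→f](U)) → 3
  ρ[d/f](ρ[y/w](γ[w; MAX(h)→f](U))) → 3
  π[y,d](ρ[d/f](ρ[y/w](γ[w; MAX(h)→f](U)))) → 3
  (γ[y; COUNT(*)→d](σ[y='s'](T)) ∪ π[y,d](ρ[d/f](ρ[y/w](γ[w; MAX(h)→f](U))))) → 4

== RESULT ==
y | d
p | 8
s | 2
s | 7
t | 8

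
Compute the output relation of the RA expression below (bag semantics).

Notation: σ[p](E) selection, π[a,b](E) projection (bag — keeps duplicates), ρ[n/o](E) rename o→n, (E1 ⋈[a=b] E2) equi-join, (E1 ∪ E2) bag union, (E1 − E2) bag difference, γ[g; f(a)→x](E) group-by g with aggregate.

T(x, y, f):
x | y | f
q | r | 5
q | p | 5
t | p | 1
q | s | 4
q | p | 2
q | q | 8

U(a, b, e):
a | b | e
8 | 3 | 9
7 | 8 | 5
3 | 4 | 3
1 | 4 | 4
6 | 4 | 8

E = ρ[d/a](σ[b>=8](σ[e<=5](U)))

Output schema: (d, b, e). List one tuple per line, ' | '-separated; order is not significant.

Stepwise |·|:
  U → 5
  σ[e<=5](U) → 3
  σ[b>=8](σ[e<=5](U)) → 1
  ρ[d/a](σ[b>=8](σ[e<=5](U))) → 1

== RESULT ==
d | b | e
7 | 8 | 5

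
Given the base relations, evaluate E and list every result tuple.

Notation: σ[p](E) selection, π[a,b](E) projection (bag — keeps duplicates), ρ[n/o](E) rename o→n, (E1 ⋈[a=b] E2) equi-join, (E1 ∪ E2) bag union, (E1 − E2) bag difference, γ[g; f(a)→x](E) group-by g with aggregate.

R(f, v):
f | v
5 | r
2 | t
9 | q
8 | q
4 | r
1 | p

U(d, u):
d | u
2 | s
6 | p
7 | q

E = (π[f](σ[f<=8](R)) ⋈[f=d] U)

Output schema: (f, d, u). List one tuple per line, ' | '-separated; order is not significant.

Row counts bottom-up:
  R → 6
  σ[f<=8](R) → 5
  π[f](σ[f<=8](R)) → 5
  U → 3
  (π[f](σ[f<=8](R)) ⋈[f=d] U) → 1

== RESULT ==
f | d | u
2 | 2 | s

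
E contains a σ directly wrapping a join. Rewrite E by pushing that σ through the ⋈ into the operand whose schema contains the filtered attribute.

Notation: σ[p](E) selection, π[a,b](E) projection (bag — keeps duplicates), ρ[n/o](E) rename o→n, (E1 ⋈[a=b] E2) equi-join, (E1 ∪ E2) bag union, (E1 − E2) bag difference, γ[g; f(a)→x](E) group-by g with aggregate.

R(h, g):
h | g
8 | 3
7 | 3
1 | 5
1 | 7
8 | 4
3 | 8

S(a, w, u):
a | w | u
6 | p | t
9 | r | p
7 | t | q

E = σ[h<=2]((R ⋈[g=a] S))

σ filters on h, owned by the left side.
E' = (σ[h<=2](R) ⋈[g=a] S)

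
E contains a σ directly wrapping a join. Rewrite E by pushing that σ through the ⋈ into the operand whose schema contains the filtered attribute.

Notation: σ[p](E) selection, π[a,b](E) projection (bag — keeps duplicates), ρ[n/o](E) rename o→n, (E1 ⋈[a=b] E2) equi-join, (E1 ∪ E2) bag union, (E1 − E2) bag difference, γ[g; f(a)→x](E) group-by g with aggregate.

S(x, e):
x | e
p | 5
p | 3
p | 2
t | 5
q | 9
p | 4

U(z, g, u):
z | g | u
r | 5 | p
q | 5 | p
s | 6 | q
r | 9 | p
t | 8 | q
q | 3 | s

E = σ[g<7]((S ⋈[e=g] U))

σ filters on g, owned by the right side.
E' = (S ⋈[e=g] σ[g<7](U))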